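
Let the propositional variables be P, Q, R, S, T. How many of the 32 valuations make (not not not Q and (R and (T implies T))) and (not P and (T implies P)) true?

2

Initial set: {T ((not not not Q and (R and (T implies T))) and (not P and (T implies P)))}.
T ((not not not Q and (R and (T implies T))) and (not P and (T implies P))): α-rule — add T (not not not Q and (R and (T implies T))), T (not P and (T implies P)).
T (not not not Q and (R and (T implies T))): α-rule — add T not not not Q, T (R and (T implies T)).
T (not P and (T implies P)): α-rule — add T not P, T (T implies P).
T not not not Q: drop double negation, giving T not Q.
T (R and (T implies T)): α-rule — add T R, T (T implies T).
T (T implies P): β-rule — branch into F T  //  T P.
  branch 1 (add F T):
    T (T implies T): β-rule — branch into F T  //  T T.
      branch 1.1 (add F T):
        ○ open, literals {P=F, Q=F, R=T, T=F}.
      branch 1.2 (add T T):
        × closes — contains both T and not T.
  branch 2 (add T P):
    × closes — contains both P and not P.
2 branches closed, 1 open.
Each open branch fixes some atoms; the unmentioned ones are free. Counting distinct full assignments: branch {P=F, Q=F, R=T, T=F} (S) contributes 2 new. Total: 2.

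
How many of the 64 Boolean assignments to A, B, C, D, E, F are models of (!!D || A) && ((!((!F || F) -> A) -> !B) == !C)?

24

Initial set: {((!!D || A) && ((!((!F || F) -> A) -> !B) == !C))}.
((!!D || A) && ((!((!F || F) -> A) -> !B) == !C)): α-rule — add (!!D || A), ((!((!F || F) -> A) -> !B) == !C).
(!!D || A): β-rule — branch into !!D  //  A.
  branch 1 (add !!D):
    !!D: drop double negation, giving D.
    ((!((!F || F) -> A) -> !B) == !C): β-rule — branch into (!((!F || F) -> A) -> !B), !C  //  !(!((!F || F) -> A) -> !B), !!C.
      branch 1.1 (add (!((!F || F) -> A) -> !B), !C):
        (!((!F || F) -> A) -> !B): β-rule — branch into !!((!F || F) -> A)  //  !B.
          branch 1.1.1 (add !!((!F || F) -> A)):
            !!((!F || F) -> A): β-rule — branch into !(!F || F)  //  A.
              branch 1.1.1.1 (add !(!F || F)):
                !(!F || F): α-rule — add !!F, !F.
                × closes — contains both F and !F.
              branch 1.1.1.2 (add A):
                ○ open, literals {A=1, C=0, D=1}.
          branch 1.1.2 (add !B):
            ○ open, literals {B=0, C=0, D=1}.
      branch 1.2 (add !(!((!F || F) -> A) -> !B), !!C):
        !(!((!F || F) -> A) -> !B): α-rule — add !((!F || F) -> A), !!B.
        !((!F || F) -> A): α-rule — add (!F || F), !A.
        (!F || F): β-rule — branch into !F  //  F.
          branch 1.2.1 (add !F):
            ○ open, literals {A=0, B=1, C=1, D=1, F=0}.
          branch 1.2.2 (add F):
            ○ open, literals {A=0, B=1, C=1, D=1, F=1}.
  branch 2 (add A):
    ((!((!F || F) -> A) -> !B) == !C): β-rule — branch into (!((!F || F) -> A) -> !B), !C  //  !(!((!F || F) -> A) -> !B), !!C.
      branch 2.1 (add (!((!F || F) -> A) -> !B), !C):
        (!((!F || F) -> A) -> !B): β-rule — branch into !!((!F || F) -> A)  //  !B.
          branch 2.1.1 (add !!((!F || F) -> A)):
            !!((!F || F) -> A): β-rule — branch into !(!F || F)  //  A.
              branch 2.1.1.1 (add !(!F || F)):
                !(!F || F): α-rule — add !!F, !F.
                × closes — contains both F and !F.
              branch 2.1.1.2 (add A):
                ○ open, literals {A=1, C=0}.
          branch 2.1.2 (add !B):
            ○ open, literals {A=1, B=0, C=0}.
      branch 2.2 (add !(!((!F || F) -> A) -> !B), !!C):
        !(!((!F || F) -> A) -> !B): α-rule — add !((!F || F) -> A), !!B.
        !((!F || F) -> A): α-rule — add (!F || F), !A.
        × closes — contains both A and !A.
3 branches closed, 6 open.
Each open branch fixes some atoms; the unmentioned ones are free. Counting distinct full assignments: branch {A=1, C=0, D=1} (B, E, F) contributes 8 new; branch {B=0, C=0, D=1} (A, E, F) contributes 4 new; branch {A=0, B=1, C=1, D=1, F=0} (E) contributes 2 new; branch {A=0, B=1, C=1, D=1, F=1} (E) contributes 2 new; branch {A=1, C=0} (B, D, E, F) contributes 8 new; branch {A=1, B=0, C=0} (D, E, F) contributes 0 new. Total: 24.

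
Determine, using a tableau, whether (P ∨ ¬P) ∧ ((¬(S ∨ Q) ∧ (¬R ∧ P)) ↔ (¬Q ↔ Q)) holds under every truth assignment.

Assume the negation and expand:
Initial set: {F ((P ∨ ¬P) ∧ ((¬(S ∨ Q) ∧ (¬R ∧ P)) ↔ (¬Q ↔ Q)))}.
F ((P ∨ ¬P) ∧ ((¬(S ∨ Q) ∧ (¬R ∧ P)) ↔ (¬Q ↔ Q))): β-rule — branch into F (P ∨ ¬P)  //  F ((¬(S ∨ Q) ∧ (¬R ∧ P)) ↔ (¬Q ↔ Q)).
  branch 1 (add F (P ∨ ¬P)):
    F (P ∨ ¬P): α-rule — add F P, F ¬P.
    × closes — contains both P and ¬P.
  branch 2 (add F ((¬(S ∨ Q) ∧ (¬R ∧ P)) ↔ (¬Q ↔ Q))):
    F ((¬(S ∨ Q) ∧ (¬R ∧ P)) ↔ (¬Q ↔ Q)): β-rule — branch into T (¬(S ∨ Q) ∧ (¬R ∧ P)), F (¬Q ↔ Q)  //  F (¬(S ∨ Q) ∧ (¬R ∧ P)), T (¬Q ↔ Q).
      branch 2.1 (add T (¬(S ∨ Q) ∧ (¬R ∧ P)), F (¬Q ↔ Q)):
        T (¬(S ∨ Q) ∧ (¬R ∧ P)): α-rule — add T ¬(S ∨ Q), T (¬R ∧ P).
        T ¬(S ∨ Q): α-rule — add F S, F Q.
        T (¬R ∧ P): α-rule — add T ¬R, T P.
        F (¬Q ↔ Q): β-rule — branch into T ¬Q, F Q  //  F ¬Q, T Q.
          branch 2.1.1 (add T ¬Q, F Q):
            ○ open, literals {P=true, Q=false, R=false, S=false}.
          branch 2.1.2 (add F ¬Q, T Q):
            × closes — contains both Q and ¬Q.
      branch 2.2 (add F (¬(S ∨ Q) ∧ (¬R ∧ P)), T (¬Q ↔ Q)):
        F (¬(S ∨ Q) ∧ (¬R ∧ P)): β-rule — branch into F ¬(S ∨ Q)  //  F (¬R ∧ P).
          branch 2.2.1 (add F ¬(S ∨ Q)):
            T (¬Q ↔ Q): β-rule — branch into T ¬Q, T Q  //  F ¬Q, F Q.
              branch 2.2.1.1 (add T ¬Q, T Q):
                × closes — contains both Q and ¬Q.
              branch 2.2.1.2 (add F ¬Q, F Q):
                × closes — contains both Q and ¬Q.
          branch 2.2.2 (add F (¬R ∧ P)):
            T (¬Q ↔ Q): β-rule — branch into T ¬Q, T Q  //  F ¬Q, F Q.
              branch 2.2.2.1 (add T ¬Q, T Q):
                × closes — contains both Q and ¬Q.
              branch 2.2.2.2 (add F ¬Q, F Q):
                × closes — contains both Q and ¬Q.
6 branches closed, 1 open.
An open branch gives a countermodel: P=true, Q=false, R=false, S=false (unmentioned atoms arbitrary); under it the original formula is false.

Not valid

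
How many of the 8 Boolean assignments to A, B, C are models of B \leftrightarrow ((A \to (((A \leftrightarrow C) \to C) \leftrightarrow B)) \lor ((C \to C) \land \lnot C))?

5

Initial set: {(B \leftrightarrow ((A \to (((A \leftrightarrow C) \to C) \leftrightarrow B)) \lor ((C \to C) \land \lnot C)))}.
(B \leftrightarrow ((A \to (((A \leftrightarrow C) \to C) \leftrightarrow B)) \lor ((C \to C) \land \lnot C))): β-rule — branch into B, ((A \to (((A \leftrightarrow C) \to C) \leftrightarrow B)) \lor ((C \to C) \land \lnot C))  //  \lnot B, \lnot ((A \to (((A \leftrightarrow C) \to C) \leftrightarrow B)) \lor ((C \to C) \land \lnot C)).
  branch 1 (add B, ((A \to (((A \leftrightarrow C) \to C) \leftrightarrow B)) \lor ((C \to C) \land \lnot C))):
    ((A \to (((A \leftrightarrow C) \to C) \leftrightarrow B)) \lor ((C \to C) \land \lnot C)): β-rule — branch into (A \to (((A \leftrightarrow C) \to C) \leftrightarrow B))  //  ((C \to C) \land \lnot C).
      branch 1.1 (add (A \to (((A \leftrightarrow C) \to C) \leftrightarrow B))):
        (A \to (((A \leftrightarrow C) \to C) \leftrightarrow B)): β-rule — branch into \lnot A  //  (((A \leftrightarrow C) \to C) \leftrightarrow B).
          branch 1.1.1 (add \lnot A):
            ○ open, literals {A=F, B=T}.
          branch 1.1.2 (add (((A \leftrightarrow C) \to C) \leftrightarrow B)):
            (((A \leftrightarrow C) \to C) \leftrightarrow B): β-rule — branch into ((A \leftrightarrow C) \to C), B  //  \lnot ((A \leftrightarrow C) \to C), \lnot B.
              branch 1.1.2.1 (add ((A \leftrightarrow C) \to C), B):
                ((A \leftrightarrow C) \to C): β-rule — branch into \lnot (A \leftrightarrow C)  //  C.
                  branch 1.1.2.1.1 (add \lnot (A \leftrightarrow C)):
                    \lnot (A \leftrightarrow C): β-rule — branch into A, \lnot C  //  \lnot A, C.
                      branch 1.1.2.1.1.1 (add A, \lnot C):
                        ○ open, literals {A=T, B=T, C=F}.
                      branch 1.1.2.1.1.2 (add \lnot A, C):
                        ○ open, literals {A=F, B=T, C=T}.
                  branch 1.1.2.1.2 (add C):
                    ○ open, literals {B=T, C=T}.
              branch 1.1.2.2 (add \lnot ((A \leftrightarrow C) \to C), \lnot B):
                × closes — contains both B and \lnot B.
      branch 1.2 (add ((C \to C) \land \lnot C)):
        ((C \to C) \land \lnot C): α-rule — add (C \to C), \lnot C.
        (C \to C): β-rule — branch into \lnot C  //  C.
          branch 1.2.1 (add \lnot C):
            ○ open, literals {B=T, C=F}.
          branch 1.2.2 (add C):
            × closes — contains both C and \lnot C.
  branch 2 (add \lnot B, \lnot ((A \to (((A \leftrightarrow C) \to C) \leftrightarrow B)) \lor ((C \to C) \land \lnot C))):
    \lnot ((A \to (((A \leftrightarrow C) \to C) \leftrightarrow B)) \lor ((C \to C) \land \lnot C)): α-rule — add \lnot (A \to (((A \leftrightarrow C) \to C) \leftrightarrow B)), \lnot ((C \to C) \land \lnot C).
    \lnot (A \to (((A \leftrightarrow C) \to C) \leftrightarrow B)): α-rule — add A, \lnot (((A \leftrightarrow C) \to C) \leftrightarrow B).
    \lnot ((C \to C) \land \lnot C): β-rule — branch into \lnot (C \to C)  //  \lnot \lnot C.
      branch 2.1 (add \lnot (C \to C)):
        \lnot (C \to C): α-rule — add C, \lnot C.
        × closes — contains both C and \lnot C.
      branch 2.2 (add \lnot \lnot C):
        \lnot (((A \leftrightarrow C) \to C) \leftrightarrow B): β-rule — branch into ((A \leftrightarrow C) \to C), \lnot B  //  \lnot ((A \leftrightarrow C) \to C), B.
          branch 2.2.1 (add ((A \leftrightarrow C) \to C), \lnot B):
            ((A \leftrightarrow C) \to C): β-rule — branch into \lnot (A \leftrightarrow C)  //  C.
              branch 2.2.1.1 (add \lnot (A \leftrightarrow C)):
                \lnot (A \leftrightarrow C): β-rule — branch into A, \lnot C  //  \lnot A, C.
                  branch 2.2.1.1.1 (add A, \lnot C):
                    × closes — contains both C and \lnot C.
                  branch 2.2.1.1.2 (add \lnot A, C):
                    × closes — contains both A and \lnot A.
              branch 2.2.1.2 (add C):
                ○ open, literals {A=T, B=F, C=T}.
          branch 2.2.2 (add \lnot ((A \leftrightarrow C) \to C), B):
            × closes — contains both B and \lnot B.
6 branches closed, 6 open.
Each open branch fixes some atoms; the unmentioned ones are free. Counting distinct full assignments: branch {A=F, B=T} (C) contributes 2 new; branch {A=T, B=T, C=F} (none free) contributes 1 new; branch {A=F, B=T, C=T} (none free) contributes 0 new; branch {B=T, C=T} (A) contributes 1 new; branch {B=T, C=F} (A) contributes 0 new; branch {A=T, B=F, C=T} (none free) contributes 1 new. Total: 5.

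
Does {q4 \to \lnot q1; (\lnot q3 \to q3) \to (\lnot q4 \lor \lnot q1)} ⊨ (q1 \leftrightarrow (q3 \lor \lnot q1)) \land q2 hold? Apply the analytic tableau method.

Initial set: {(q4 \to \lnot q1); ((\lnot q3 \to q3) \to (\lnot q4 \lor \lnot q1)); \lnot ((q1 \leftrightarrow (q3 \lor \lnot q1)) \land q2)}.
(q4 \to \lnot q1): β-rule — branch into \lnot q4  //  \lnot q1.
  branch 1 (add \lnot q4):
    ((\lnot q3 \to q3) \to (\lnot q4 \lor \lnot q1)): β-rule — branch into \lnot (\lnot q3 \to q3)  //  (\lnot q4 \lor \lnot q1).
      branch 1.1 (add \lnot (\lnot q3 \to q3)):
        \lnot (\lnot q3 \to q3): α-rule — add \lnot q3, \lnot q3.
        \lnot ((q1 \leftrightarrow (q3 \lor \lnot q1)) \land q2): β-rule — branch into \lnot (q1 \leftrightarrow (q3 \lor \lnot q1))  //  \lnot q2.
          branch 1.1.1 (add \lnot (q1 \leftrightarrow (q3 \lor \lnot q1))):
            \lnot (q1 \leftrightarrow (q3 \lor \lnot q1)): β-rule — branch into q1, \lnot (q3 \lor \lnot q1)  //  \lnot q1, (q3 \lor \lnot q1).
              branch 1.1.1.1 (add q1, \lnot (q3 \lor \lnot q1)):
                \lnot (q3 \lor \lnot q1): α-rule — add \lnot q3, \lnot \lnot q1.
                ○ open, literals {q1=true, q3=false, q4=false}.
              branch 1.1.1.2 (add \lnot q1, (q3 \lor \lnot q1)):
                (q3 \lor \lnot q1): β-rule — branch into q3  //  \lnot q1.
                  branch 1.1.1.2.1 (add q3):
                    × closes — contains both q3 and \lnot q3.
                  branch 1.1.1.2.2 (add \lnot q1):
                    ○ open, literals {q1=false, q3=false, q4=false}.
          branch 1.1.2 (add \lnot q2):
            ○ open, literals {q2=false, q3=false, q4=false}.
      branch 1.2 (add (\lnot q4 \lor \lnot q1)):
        \lnot ((q1 \leftrightarrow (q3 \lor \lnot q1)) \land q2): β-rule — branch into \lnot (q1 \leftrightarrow (q3 \lor \lnot q1))  //  \lnot q2.
          branch 1.2.1 (add \lnot (q1 \leftrightarrow (q3 \lor \lnot q1))):
            (\lnot q4 \lor \lnot q1): β-rule — branch into \lnot q4  //  \lnot q1.
              branch 1.2.1.1 (add \lnot q4):
                \lnot (q1 \leftrightarrow (q3 \lor \lnot q1)): β-rule — branch into q1, \lnot (q3 \lor \lnot q1)  //  \lnot q1, (q3 \lor \lnot q1).
                  branch 1.2.1.1.1 (add q1, \lnot (q3 \lor \lnot q1)):
                    \lnot (q3 \lor \lnot q1): α-rule — add \lnot q3, \lnot \lnot q1.
                    ○ open, literals {q1=true, q3=false, q4=false}.
                  branch 1.2.1.1.2 (add \lnot q1, (q3 \lor \lnot q1)):
                    (q3 \lor \lnot q1): β-rule — branch into q3  //  \lnot q1.
                      branch 1.2.1.1.2.1 (add q3):
                        ○ open, literals {q1=false, q3=true, q4=false}.
                      branch 1.2.1.1.2.2 (add \lnot q1):
                        ○ open, literals {q1=false, q4=false}.
              branch 1.2.1.2 (add \lnot q1):
                \lnot (q1 \leftrightarrow (q3 \lor \lnot q1)): β-rule — branch into q1, \lnot (q3 \lor \lnot q1)  //  \lnot q1, (q3 \lor \lnot q1).
                  branch 1.2.1.2.1 (add q1, \lnot (q3 \lor \lnot q1)):
                    × closes — contains both q1 and \lnot q1.
                  branch 1.2.1.2.2 (add \lnot q1, (q3 \lor \lnot q1)):
                    (q3 \lor \lnot q1): β-rule — branch into q3  //  \lnot q1.
                      branch 1.2.1.2.2.1 (add q3):
                        ○ open, literals {q1=false, q3=true, q4=false}.
                      branch 1.2.1.2.2.2 (add \lnot q1):
                        ○ open, literals {q1=false, q4=false}.
          branch 1.2.2 (add \lnot q2):
            (\lnot q4 \lor \lnot q1): β-rule — branch into \lnot q4  //  \lnot q1.
              branch 1.2.2.1 (add \lnot q4):
                ○ open, literals {q2=false, q4=false}.
              branch 1.2.2.2 (add \lnot q1):
                ○ open, literals {q1=false, q2=false, q4=false}.
  branch 2 (add \lnot q1):
    ((\lnot q3 \to q3) \to (\lnot q4 \lor \lnot q1)): β-rule — branch into \lnot (\lnot q3 \to q3)  //  (\lnot q4 \lor \lnot q1).
      branch 2.1 (add \lnot (\lnot q3 \to q3)):
        \lnot (\lnot q3 \to q3): α-rule — add \lnot q3, \lnot q3.
        \lnot ((q1 \leftrightarrow (q3 \lor \lnot q1)) \land q2): β-rule — branch into \lnot (q1 \leftrightarrow (q3 \lor \lnot q1))  //  \lnot q2.
          branch 2.1.1 (add \lnot (q1 \leftrightarrow (q3 \lor \lnot q1))):
            \lnot (q1 \leftrightarrow (q3 \lor \lnot q1)): β-rule — branch into q1, \lnot (q3 \lor \lnot q1)  //  \lnot q1, (q3 \lor \lnot q1).
              branch 2.1.1.1 (add q1, \lnot (q3 \lor \lnot q1)):
                × closes — contains both q1 and \lnot q1.
              branch 2.1.1.2 (add \lnot q1, (q3 \lor \lnot q1)):
                (q3 \lor \lnot q1): β-rule — branch into q3  //  \lnot q1.
                  branch 2.1.1.2.1 (add q3):
                    × closes — contains both q3 and \lnot q3.
                  branch 2.1.1.2.2 (add \lnot q1):
                    ○ open, literals {q1=false, q3=false}.
          branch 2.1.2 (add \lnot q2):
            ○ open, literals {q1=false, q2=false, q3=false}.
      branch 2.2 (add (\lnot q4 \lor \lnot q1)):
        \lnot ((q1 \leftrightarrow (q3 \lor \lnot q1)) \land q2): β-rule — branch into \lnot (q1 \leftrightarrow (q3 \lor \lnot q1))  //  \lnot q2.
          branch 2.2.1 (add \lnot (q1 \leftrightarrow (q3 \lor \lnot q1))):
            (\lnot q4 \lor \lnot q1): β-rule — branch into \lnot q4  //  \lnot q1.
              branch 2.2.1.1 (add \lnot q4):
                \lnot (q1 \leftrightarrow (q3 \lor \lnot q1)): β-rule — branch into q1, \lnot (q3 \lor \lnot q1)  //  \lnot q1, (q3 \lor \lnot q1).
                  branch 2.2.1.1.1 (add q1, \lnot (q3 \lor \lnot q1)):
                    × closes — contains both q1 and \lnot q1.
                  branch 2.2.1.1.2 (add \lnot q1, (q3 \lor \lnot q1)):
                    (q3 \lor \lnot q1): β-rule — branch into q3  //  \lnot q1.
                      branch 2.2.1.1.2.1 (add q3):
                        ○ open, literals {q1=false, q3=true, q4=false}.
                      branch 2.2.1.1.2.2 (add \lnot q1):
                        ○ open, literals {q1=false, q4=false}.
              branch 2.2.1.2 (add \lnot q1):
                \lnot (q1 \leftrightarrow (q3 \lor \lnot q1)): β-rule — branch into q1, \lnot (q3 \lor \lnot q1)  //  \lnot q1, (q3 \lor \lnot q1).
                  branch 2.2.1.2.1 (add q1, \lnot (q3 \lor \lnot q1)):
                    × closes — contains both q1 and \lnot q1.
                  branch 2.2.1.2.2 (add \lnot q1, (q3 \lor \lnot q1)):
                    (q3 \lor \lnot q1): β-rule — branch into q3  //  \lnot q1.
                      branch 2.2.1.2.2.1 (add q3):
                        ○ open, literals {q1=false, q3=true}.
                      branch 2.2.1.2.2.2 (add \lnot q1):
                        ○ open, literals {q1=false}.
          branch 2.2.2 (add \lnot q2):
            (\lnot q4 \lor \lnot q1): β-rule — branch into \lnot q4  //  \lnot q1.
              branch 2.2.2.1 (add \lnot q4):
                ○ open, literals {q1=false, q2=false, q4=false}.
              branch 2.2.2.2 (add \lnot q1):
                ○ open, literals {q1=false, q2=false}.
6 branches closed, 18 open.
An open branch gives a countermodel: q1=true, q3=false, q4=false (unmentioned atoms arbitrary); the premises hold there but the conclusion fails.

No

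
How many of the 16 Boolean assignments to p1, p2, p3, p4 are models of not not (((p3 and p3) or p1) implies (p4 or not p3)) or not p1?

14

Initial set: {(not not (((p3 and p3) or p1) implies (p4 or not p3)) or not p1)}.
(not not (((p3 and p3) or p1) implies (p4 or not p3)) or not p1): β-rule — branch into not not (((p3 and p3) or p1) implies (p4 or not p3))  //  not p1.
  branch 1 (add not not (((p3 and p3) or p1) implies (p4 or not p3))):
    not not (((p3 and p3) or p1) implies (p4 or not p3)): drop double negation, giving (((p3 and p3) or p1) implies (p4 or not p3)).
    (((p3 and p3) or p1) implies (p4 or not p3)): β-rule — branch into not ((p3 and p3) or p1)  //  (p4 or not p3).
      branch 1.1 (add not ((p3 and p3) or p1)):
        not ((p3 and p3) or p1): α-rule — add not (p3 and p3), not p1.
        not (p3 and p3): β-rule — branch into not p3  //  not p3.
          branch 1.1.1 (add not p3):
            ○ open, literals {p1=F, p3=F}.
          branch 1.1.2 (add not p3):
            ○ open, literals {p1=F, p3=F}.
      branch 1.2 (add (p4 or not p3)):
        (p4 or not p3): β-rule — branch into p4  //  not p3.
          branch 1.2.1 (add p4):
            ○ open, literals {p4=T}.
          branch 1.2.2 (add not p3):
            ○ open, literals {p3=F}.
  branch 2 (add not p1):
    ○ open, literals {p1=F}.
0 branches closed, 5 open.
Each open branch fixes some atoms; the unmentioned ones are free. Counting distinct full assignments: branch {p1=F, p3=F} (p2, p4) contributes 4 new; branch {p1=F, p3=F} (p2, p4) contributes 0 new; branch {p4=T} (p1, p2, p3) contributes 6 new; branch {p3=F} (p1, p2, p4) contributes 2 new; branch {p1=F} (p2, p3, p4) contributes 2 new. Total: 14.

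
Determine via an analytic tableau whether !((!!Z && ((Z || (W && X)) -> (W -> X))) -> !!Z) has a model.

Unsatisfiable

Initial set: {!((!!Z && ((Z || (W && X)) -> (W -> X))) -> !!Z)}.
!((!!Z && ((Z || (W && X)) -> (W -> X))) -> !!Z): α-rule — add (!!Z && ((Z || (W && X)) -> (W -> X))), !!!Z.
(!!Z && ((Z || (W && X)) -> (W -> X))): α-rule — add !!Z, ((Z || (W && X)) -> (W -> X)).
!!!Z: drop double negation, giving !Z.
!!Z: drop double negation, giving Z.
× closes — contains both Z and !Z.
All 1 branch closes.
Every branch closed; the formula is unsatisfiable.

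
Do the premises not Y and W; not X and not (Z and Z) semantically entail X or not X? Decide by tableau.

Initial set: {(not Y and W); (not X and not (Z and Z)); not (X or not X)}.
(not Y and W): α-rule — add not Y, W.
(not X and not (Z and Z)): α-rule — add not X, not (Z and Z).
not (X or not X): α-rule — add not X, not not X.
× closes — contains both X and not X.
All 1 branch closes.
Every branch closed, so the premises entail the conclusion.

Yes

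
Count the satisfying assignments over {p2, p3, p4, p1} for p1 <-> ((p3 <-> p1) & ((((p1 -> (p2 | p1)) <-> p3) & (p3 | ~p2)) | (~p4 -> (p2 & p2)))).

Initial set: {(p1 <-> ((p3 <-> p1) & ((((p1 -> (p2 | p1)) <-> p3) & (p3 | ~p2)) | (~p4 -> (p2 & p2)))))}.
(p1 <-> ((p3 <-> p1) & ((((p1 -> (p2 | p1)) <-> p3) & (p3 | ~p2)) | (~p4 -> (p2 & p2))))): β-rule — branch into p1, ((p3 <-> p1) & ((((p1 -> (p2 | p1)) <-> p3) & (p3 | ~p2)) | (~p4 -> (p2 & p2))))  //  ~p1, ~((p3 <-> p1) & ((((p1 -> (p2 | p1)) <-> p3) & (p3 | ~p2)) | (~p4 -> (p2 & p2)))).
  branch 1 (add p1, ((p3 <-> p1) & ((((p1 -> (p2 | p1)) <-> p3) & (p3 | ~p2)) | (~p4 -> (p2 & p2))))):
    ((p3 <-> p1) & ((((p1 -> (p2 | p1)) <-> p3) & (p3 | ~p2)) | (~p4 -> (p2 & p2)))): α-rule — add (p3 <-> p1), ((((p1 -> (p2 | p1)) <-> p3) & (p3 | ~p2)) | (~p4 -> (p2 & p2))).
    (p3 <-> p1): β-rule — branch into p3, p1  //  ~p3, ~p1.
      branch 1.1 (add p3, p1):
        ((((p1 -> (p2 | p1)) <-> p3) & (p3 | ~p2)) | (~p4 -> (p2 & p2))): β-rule — branch into (((p1 -> (p2 | p1)) <-> p3) & (p3 | ~p2))  //  (~p4 -> (p2 & p2)).
          branch 1.1.1 (add (((p1 -> (p2 | p1)) <-> p3) & (p3 | ~p2))):
            (((p1 -> (p2 | p1)) <-> p3) & (p3 | ~p2)): α-rule — add ((p1 -> (p2 | p1)) <-> p3), (p3 | ~p2).
            ((p1 -> (p2 | p1)) <-> p3): β-rule — branch into (p1 -> (p2 | p1)), p3  //  ~(p1 -> (p2 | p1)), ~p3.
              branch 1.1.1.1 (add (p1 -> (p2 | p1)), p3):
                (p3 | ~p2): β-rule — branch into p3  //  ~p2.
                  branch 1.1.1.1.1 (add p3):
                    (p1 -> (p2 | p1)): β-rule — branch into ~p1  //  (p2 | p1).
                      branch 1.1.1.1.1.1 (add ~p1):
                        × closes — contains both p1 and ~p1.
                      branch 1.1.1.1.1.2 (add (p2 | p1)):
                        (p2 | p1): β-rule — branch into p2  //  p1.
                          branch 1.1.1.1.1.2.1 (add p2):
                            ○ open, literals {p1=true, p2=true, p3=true}.
                          branch 1.1.1.1.1.2.2 (add p1):
                            ○ open, literals {p1=true, p3=true}.
                  branch 1.1.1.1.2 (add ~p2):
                    (p1 -> (p2 | p1)): β-rule — branch into ~p1  //  (p2 | p1).
                      branch 1.1.1.1.2.1 (add ~p1):
                        × closes — contains both p1 and ~p1.
                      branch 1.1.1.1.2.2 (add (p2 | p1)):
                        (p2 | p1): β-rule — branch into p2  //  p1.
                          branch 1.1.1.1.2.2.1 (add p2):
                            × closes — contains both p2 and ~p2.
                          branch 1.1.1.1.2.2.2 (add p1):
                            ○ open, literals {p1=true, p2=false, p3=true}.
              branch 1.1.1.2 (add ~(p1 -> (p2 | p1)), ~p3):
                × closes — contains both p3 and ~p3.
          branch 1.1.2 (add (~p4 -> (p2 & p2))):
            (~p4 -> (p2 & p2)): β-rule — branch into ~~p4  //  (p2 & p2).
              branch 1.1.2.1 (add ~~p4):
                ○ open, literals {p1=true, p3=true, p4=true}.
              branch 1.1.2.2 (add (p2 & p2)):
                (p2 & p2): α-rule — add p2, p2.
                ○ open, literals {p1=true, p2=true, p3=true}.
      branch 1.2 (add ~p3, ~p1):
        × closes — contains both p1 and ~p1.
  branch 2 (add ~p1, ~((p3 <-> p1) & ((((p1 -> (p2 | p1)) <-> p3) & (p3 | ~p2)) | (~p4 -> (p2 & p2))))):
    ~((p3 <-> p1) & ((((p1 -> (p2 | p1)) <-> p3) & (p3 | ~p2)) | (~p4 -> (p2 & p2)))): β-rule — branch into ~(p3 <-> p1)  //  ~((((p1 -> (p2 | p1)) <-> p3) & (p3 | ~p2)) | (~p4 -> (p2 & p2))).
      branch 2.1 (add ~(p3 <-> p1)):
        ~(p3 <-> p1): β-rule — branch into p3, ~p1  //  ~p3, p1.
          branch 2.1.1 (add p3, ~p1):
            ○ open, literals {p1=false, p3=true}.
          branch 2.1.2 (add ~p3, p1):
            × closes — contains both p1 and ~p1.
      branch 2.2 (add ~((((p1 -> (p2 | p1)) <-> p3) & (p3 | ~p2)) | (~p4 -> (p2 & p2)))):
        ~((((p1 -> (p2 | p1)) <-> p3) & (p3 | ~p2)) | (~p4 -> (p2 & p2))): α-rule — add ~(((p1 -> (p2 | p1)) <-> p3) & (p3 | ~p2)), ~(~p4 -> (p2 & p2)).
        ~(~p4 -> (p2 & p2)): α-rule — add ~p4, ~(p2 & p2).
        ~(((p1 -> (p2 | p1)) <-> p3) & (p3 | ~p2)): β-rule — branch into ~((p1 -> (p2 | p1)) <-> p3)  //  ~(p3 | ~p2).
          branch 2.2.1 (add ~((p1 -> (p2 | p1)) <-> p3)):
            ~(p2 & p2): β-rule — branch into ~p2  //  ~p2.
              branch 2.2.1.1 (add ~p2):
                ~((p1 -> (p2 | p1)) <-> p3): β-rule — branch into (p1 -> (p2 | p1)), ~p3  //  ~(p1 -> (p2 | p1)), p3.
                  branch 2.2.1.1.1 (add (p1 -> (p2 | p1)), ~p3):
                    (p1 -> (p2 | p1)): β-rule — branch into ~p1  //  (p2 | p1).
                      branch 2.2.1.1.1.1 (add ~p1):
                        ○ open, literals {p1=false, p2=false, p3=false, p4=false}.
                      branch 2.2.1.1.1.2 (add (p2 | p1)):
                        (p2 | p1): β-rule — branch into p2  //  p1.
                          branch 2.2.1.1.1.2.1 (add p2):
                            × closes — contains both p2 and ~p2.
                          branch 2.2.1.1.1.2.2 (add p1):
                            × closes — contains both p1 and ~p1.
                  branch 2.2.1.1.2 (add ~(p1 -> (p2 | p1)), p3):
                    ~(p1 -> (p2 | p1)): α-rule — add p1, ~(p2 | p1).
                    × closes — contains both p1 and ~p1.
              branch 2.2.1.2 (add ~p2):
                ~((p1 -> (p2 | p1)) <-> p3): β-rule — branch into (p1 -> (p2 | p1)), ~p3  //  ~(p1 -> (p2 | p1)), p3.
                  branch 2.2.1.2.1 (add (p1 -> (p2 | p1)), ~p3):
                    (p1 -> (p2 | p1)): β-rule — branch into ~p1  //  (p2 | p1).
                      branch 2.2.1.2.1.1 (add ~p1):
                        ○ open, literals {p1=false, p2=false, p3=false, p4=false}.
                      branch 2.2.1.2.1.2 (add (p2 | p1)):
                        (p2 | p1): β-rule — branch into p2  //  p1.
                          branch 2.2.1.2.1.2.1 (add p2):
                            × closes — contains both p2 and ~p2.
                          branch 2.2.1.2.1.2.2 (add p1):
                            × closes — contains both p1 and ~p1.
                  branch 2.2.1.2.2 (add ~(p1 -> (p2 | p1)), p3):
                    ~(p1 -> (p2 | p1)): α-rule — add p1, ~(p2 | p1).
                    × closes — contains both p1 and ~p1.
          branch 2.2.2 (add ~(p3 | ~p2)):
            ~(p3 | ~p2): α-rule — add ~p3, ~~p2.
            ~(p2 & p2): β-rule — branch into ~p2  //  ~p2.
              branch 2.2.2.1 (add ~p2):
                × closes — contains both p2 and ~p2.
              branch 2.2.2.2 (add ~p2):
                × closes — contains both p2 and ~p2.
14 branches closed, 8 open.
Each open branch fixes some atoms; the unmentioned ones are free. Counting distinct full assignments: branch {p1=true, p2=true, p3=true} (p4) contributes 2 new; branch {p1=true, p3=true} (p2, p4) contributes 2 new; branch {p1=true, p2=false, p3=true} (p4) contributes 0 new; branch {p1=true, p3=true, p4=true} (p2) contributes 0 new; branch {p1=true, p2=true, p3=true} (p4) contributes 0 new; branch {p1=false, p3=true} (p2, p4) contributes 4 new; branch {p1=false, p2=false, p3=false, p4=false} (none free) contributes 1 new; branch {p1=false, p2=false, p3=false, p4=false} (none free) contributes 0 new. Total: 9.

9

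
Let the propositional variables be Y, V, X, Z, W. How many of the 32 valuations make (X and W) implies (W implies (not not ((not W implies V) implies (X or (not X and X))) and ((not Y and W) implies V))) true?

30

Initial set: {((X and W) implies (W implies (not not ((not W implies V) implies (X or (not X and X))) and ((not Y and W) implies V))))}.
((X and W) implies (W implies (not not ((not W implies V) implies (X or (not X and X))) and ((not Y and W) implies V)))): β-rule — branch into not (X and W)  //  (W implies (not not ((not W implies V) implies (X or (not X and X))) and ((not Y and W) implies V))).
  branch 1 (add not (X and W)):
    not (X and W): β-rule — branch into not X  //  not W.
      branch 1.1 (add not X):
        ○ open, literals {X=0}.
      branch 1.2 (add not W):
        ○ open, literals {W=0}.
  branch 2 (add (W implies (not not ((not W implies V) implies (X or (not X and X))) and ((not Y and W) implies V)))):
    (W implies (not not ((not W implies V) implies (X or (not X and X))) and ((not Y and W) implies V))): β-rule — branch into not W  //  (not not ((not W implies V) implies (X or (not X and X))) and ((not Y and W) implies V)).
      branch 2.1 (add not W):
        ○ open, literals {W=0}.
      branch 2.2 (add (not not ((not W implies V) implies (X or (not X and X))) and ((not Y and W) implies V))):
        (not not ((not W implies V) implies (X or (not X and X))) and ((not Y and W) implies V)): α-rule — add not not ((not W implies V) implies (X or (not X and X))), ((not Y and W) implies V).
        not not ((not W implies V) implies (X or (not X and X))): drop double negation, giving ((not W implies V) implies (X or (not X and X))).
        ((not Y and W) implies V): β-rule — branch into not (not Y and W)  //  V.
          branch 2.2.1 (add not (not Y and W)):
            ((not W implies V) implies (X or (not X and X))): β-rule — branch into not (not W implies V)  //  (X or (not X and X)).
              branch 2.2.1.1 (add not (not W implies V)):
                not (not W implies V): α-rule — add not W, not V.
                not (not Y and W): β-rule — branch into not not Y  //  not W.
                  branch 2.2.1.1.1 (add not not Y):
                    ○ open, literals {V=0, W=0, Y=1}.
                  branch 2.2.1.1.2 (add not W):
                    ○ open, literals {V=0, W=0}.
              branch 2.2.1.2 (add (X or (not X and X))):
                not (not Y and W): β-rule — branch into not not Y  //  not W.
                  branch 2.2.1.2.1 (add not not Y):
                    (X or (not X and X)): β-rule — branch into X  //  (not X and X).
                      branch 2.2.1.2.1.1 (add X):
                        ○ open, literals {X=1, Y=1}.
                      branch 2.2.1.2.1.2 (add (not X and X)):
                        (not X and X): α-rule — add not X, X.
                        × closes — contains both X and not X.
                  branch 2.2.1.2.2 (add not W):
                    (X or (not X and X)): β-rule — branch into X  //  (not X and X).
                      branch 2.2.1.2.2.1 (add X):
                        ○ open, literals {W=0, X=1}.
                      branch 2.2.1.2.2.2 (add (not X and X)):
                        (not X and X): α-rule — add not X, X.
                        × closes — contains both X and not X.
          branch 2.2.2 (add V):
            ((not W implies V) implies (X or (not X and X))): β-rule — branch into not (not W implies V)  //  (X or (not X and X)).
              branch 2.2.2.1 (add not (not W implies V)):
                not (not W implies V): α-rule — add not W, not V.
                × closes — contains both V and not V.
              branch 2.2.2.2 (add (X or (not X and X))):
                (X or (not X and X)): β-rule — branch into X  //  (not X and X).
                  branch 2.2.2.2.1 (add X):
                    ○ open, literals {V=1, X=1}.
                  branch 2.2.2.2.2 (add (not X and X)):
                    (not X and X): α-rule — add not X, X.
                    × closes — contains both X and not X.
4 branches closed, 8 open.
Each open branch fixes some atoms; the unmentioned ones are free. Counting distinct full assignments: branch {X=0} (Y, V, Z, W) contributes 16 new; branch {W=0} (Y, V, X, Z) contributes 8 new; branch {W=0} (Y, V, X, Z) contributes 0 new; branch {V=0, W=0, Y=1} (X, Z) contributes 0 new; branch {V=0, W=0} (Y, X, Z) contributes 0 new; branch {X=1, Y=1} (V, Z, W) contributes 4 new; branch {W=0, X=1} (Y, V, Z) contributes 0 new; branch {V=1, X=1} (Y, Z, W) contributes 2 new. Total: 30.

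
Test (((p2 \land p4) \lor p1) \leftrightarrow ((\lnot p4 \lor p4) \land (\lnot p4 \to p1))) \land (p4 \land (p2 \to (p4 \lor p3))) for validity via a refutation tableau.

Not valid

Assume the negation and expand:
Initial set: {\lnot ((((p2 \land p4) \lor p1) \leftrightarrow ((\lnot p4 \lor p4) \land (\lnot p4 \to p1))) \land (p4 \land (p2 \to (p4 \lor p3))))}.
\lnot ((((p2 \land p4) \lor p1) \leftrightarrow ((\lnot p4 \lor p4) \land (\lnot p4 \to p1))) \land (p4 \land (p2 \to (p4 \lor p3)))): β-rule — branch into \lnot (((p2 \land p4) \lor p1) \leftrightarrow ((\lnot p4 \lor p4) \land (\lnot p4 \to p1)))  //  \lnot (p4 \land (p2 \to (p4 \lor p3))).
  branch 1 (add \lnot (((p2 \land p4) \lor p1) \leftrightarrow ((\lnot p4 \lor p4) \land (\lnot p4 \to p1)))):
    \lnot (((p2 \land p4) \lor p1) \leftrightarrow ((\lnot p4 \lor p4) \land (\lnot p4 \to p1))): β-rule — branch into ((p2 \land p4) \lor p1), \lnot ((\lnot p4 \lor p4) \land (\lnot p4 \to p1))  //  \lnot ((p2 \land p4) \lor p1), ((\lnot p4 \lor p4) \land (\lnot p4 \to p1)).
      branch 1.1 (add ((p2 \land p4) \lor p1), \lnot ((\lnot p4 \lor p4) \land (\lnot p4 \to p1))):
        ((p2 \land p4) \lor p1): β-rule — branch into (p2 \land p4)  //  p1.
          branch 1.1.1 (add (p2 \land p4)):
            (p2 \land p4): α-rule — add p2, p4.
            \lnot ((\lnot p4 \lor p4) \land (\lnot p4 \to p1)): β-rule — branch into \lnot (\lnot p4 \lor p4)  //  \lnot (\lnot p4 \to p1).
              branch 1.1.1.1 (add \lnot (\lnot p4 \lor p4)):
                \lnot (\lnot p4 \lor p4): α-rule — add \lnot \lnot p4, \lnot p4.
                × closes — contains both p4 and \lnot p4.
              branch 1.1.1.2 (add \lnot (\lnot p4 \to p1)):
                \lnot (\lnot p4 \to p1): α-rule — add \lnot p4, \lnot p1.
                × closes — contains both p4 and \lnot p4.
          branch 1.1.2 (add p1):
            \lnot ((\lnot p4 \lor p4) \land (\lnot p4 \to p1)): β-rule — branch into \lnot (\lnot p4 \lor p4)  //  \lnot (\lnot p4 \to p1).
              branch 1.1.2.1 (add \lnot (\lnot p4 \lor p4)):
                \lnot (\lnot p4 \lor p4): α-rule — add \lnot \lnot p4, \lnot p4.
                × closes — contains both p4 and \lnot p4.
              branch 1.1.2.2 (add \lnot (\lnot p4 \to p1)):
                \lnot (\lnot p4 \to p1): α-rule — add \lnot p4, \lnot p1.
                × closes — contains both p1 and \lnot p1.
      branch 1.2 (add \lnot ((p2 \land p4) \lor p1), ((\lnot p4 \lor p4) \land (\lnot p4 \to p1))):
        \lnot ((p2 \land p4) \lor p1): α-rule — add \lnot (p2 \land p4), \lnot p1.
        ((\lnot p4 \lor p4) \land (\lnot p4 \to p1)): α-rule — add (\lnot p4 \lor p4), (\lnot p4 \to p1).
        \lnot (p2 \land p4): β-rule — branch into \lnot p2  //  \lnot p4.
          branch 1.2.1 (add \lnot p2):
            (\lnot p4 \lor p4): β-rule — branch into \lnot p4  //  p4.
              branch 1.2.1.1 (add \lnot p4):
                (\lnot p4 \to p1): β-rule — branch into \lnot \lnot p4  //  p1.
                  branch 1.2.1.1.1 (add \lnot \lnot p4):
                    × closes — contains both p4 and \lnot p4.
                  branch 1.2.1.1.2 (add p1):
                    × closes — contains both p1 and \lnot p1.
              branch 1.2.1.2 (add p4):
                (\lnot p4 \to p1): β-rule — branch into \lnot \lnot p4  //  p1.
                  branch 1.2.1.2.1 (add \lnot \lnot p4):
                    ○ open, literals {p1=F, p2=F, p4=T}.
                  branch 1.2.1.2.2 (add p1):
                    × closes — contains both p1 and \lnot p1.
          branch 1.2.2 (add \lnot p4):
            (\lnot p4 \lor p4): β-rule — branch into \lnot p4  //  p4.
              branch 1.2.2.1 (add \lnot p4):
                (\lnot p4 \to p1): β-rule — branch into \lnot \lnot p4  //  p1.
                  branch 1.2.2.1.1 (add \lnot \lnot p4):
                    × closes — contains both p4 and \lnot p4.
                  branch 1.2.2.1.2 (add p1):
                    × closes — contains both p1 and \lnot p1.
              branch 1.2.2.2 (add p4):
                × closes — contains both p4 and \lnot p4.
  branch 2 (add \lnot (p4 \land (p2 \to (p4 \lor p3)))):
    \lnot (p4 \land (p2 \to (p4 \lor p3))): β-rule — branch into \lnot p4  //  \lnot (p2 \to (p4 \lor p3)).
      branch 2.1 (add \lnot p4):
        ○ open, literals {p4=F}.
      branch 2.2 (add \lnot (p2 \to (p4 \lor p3))):
        \lnot (p2 \to (p4 \lor p3)): α-rule — add p2, \lnot (p4 \lor p3).
        \lnot (p4 \lor p3): α-rule — add \lnot p4, \lnot p3.
        ○ open, literals {p2=T, p3=F, p4=F}.
10 branches closed, 3 open.
An open branch gives a countermodel: p1=F, p2=F, p4=T (unmentioned atoms arbitrary); under it the original formula is false.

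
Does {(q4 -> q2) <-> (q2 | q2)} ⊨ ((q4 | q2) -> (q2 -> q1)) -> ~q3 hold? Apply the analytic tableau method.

Initial set: {T ((q4 -> q2) <-> (q2 | q2)); F (((q4 | q2) -> (q2 -> q1)) -> ~q3)}.
F (((q4 | q2) -> (q2 -> q1)) -> ~q3): α-rule — add T ((q4 | q2) -> (q2 -> q1)), F ~q3.
T ((q4 -> q2) <-> (q2 | q2)): β-rule — branch into T (q4 -> q2), T (q2 | q2)  //  F (q4 -> q2), F (q2 | q2).
  branch 1 (add T (q4 -> q2), T (q2 | q2)):
    T ((q4 | q2) -> (q2 -> q1)): β-rule — branch into F (q4 | q2)  //  T (q2 -> q1).
      branch 1.1 (add F (q4 | q2)):
        F (q4 | q2): α-rule — add F q4, F q2.
        T (q4 -> q2): β-rule — branch into F q4  //  T q2.
          branch 1.1.1 (add F q4):
            T (q2 | q2): β-rule — branch into T q2  //  T q2.
              branch 1.1.1.1 (add T q2):
                × closes — contains both q2 and ~q2.
              branch 1.1.1.2 (add T q2):
                × closes — contains both q2 and ~q2.
          branch 1.1.2 (add T q2):
            × closes — contains both q2 and ~q2.
      branch 1.2 (add T (q2 -> q1)):
        T (q4 -> q2): β-rule — branch into F q4  //  T q2.
          branch 1.2.1 (add F q4):
            T (q2 | q2): β-rule — branch into T q2  //  T q2.
              branch 1.2.1.1 (add T q2):
                T (q2 -> q1): β-rule — branch into F q2  //  T q1.
                  branch 1.2.1.1.1 (add F q2):
                    × closes — contains both q2 and ~q2.
                  branch 1.2.1.1.2 (add T q1):
                    ○ open, literals {q1=true, q2=true, q3=true, q4=false}.
              branch 1.2.1.2 (add T q2):
                T (q2 -> q1): β-rule — branch into F q2  //  T q1.
                  branch 1.2.1.2.1 (add F q2):
                    × closes — contains both q2 and ~q2.
                  branch 1.2.1.2.2 (add T q1):
                    ○ open, literals {q1=true, q2=true, q3=true, q4=false}.
          branch 1.2.2 (add T q2):
            T (q2 | q2): β-rule — branch into T q2  //  T q2.
              branch 1.2.2.1 (add T q2):
                T (q2 -> q1): β-rule — branch into F q2  //  T q1.
                  branch 1.2.2.1.1 (add F q2):
                    × closes — contains both q2 and ~q2.
                  branch 1.2.2.1.2 (add T q1):
                    ○ open, literals {q1=true, q2=true, q3=true}.
              branch 1.2.2.2 (add T q2):
                T (q2 -> q1): β-rule — branch into F q2  //  T q1.
                  branch 1.2.2.2.1 (add F q2):
                    × closes — contains both q2 and ~q2.
                  branch 1.2.2.2.2 (add T q1):
                    ○ open, literals {q1=true, q2=true, q3=true}.
  branch 2 (add F (q4 -> q2), F (q2 | q2)):
    F (q4 -> q2): α-rule — add T q4, F q2.
    F (q2 | q2): α-rule — add F q2, F q2.
    T ((q4 | q2) -> (q2 -> q1)): β-rule — branch into F (q4 | q2)  //  T (q2 -> q1).
      branch 2.1 (add F (q4 | q2)):
        F (q4 | q2): α-rule — add F q4, F q2.
        × closes — contains both q4 and ~q4.
      branch 2.2 (add T (q2 -> q1)):
        T (q2 -> q1): β-rule — branch into F q2  //  T q1.
          branch 2.2.1 (add F q2):
            ○ open, literals {q2=false, q3=true, q4=true}.
          branch 2.2.2 (add T q1):
            ○ open, literals {q1=true, q2=false, q3=true, q4=true}.
8 branches closed, 6 open.
An open branch gives a countermodel: q1=true, q2=true, q3=true, q4=false (unmentioned atoms arbitrary); the premises hold there but the conclusion fails.

No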